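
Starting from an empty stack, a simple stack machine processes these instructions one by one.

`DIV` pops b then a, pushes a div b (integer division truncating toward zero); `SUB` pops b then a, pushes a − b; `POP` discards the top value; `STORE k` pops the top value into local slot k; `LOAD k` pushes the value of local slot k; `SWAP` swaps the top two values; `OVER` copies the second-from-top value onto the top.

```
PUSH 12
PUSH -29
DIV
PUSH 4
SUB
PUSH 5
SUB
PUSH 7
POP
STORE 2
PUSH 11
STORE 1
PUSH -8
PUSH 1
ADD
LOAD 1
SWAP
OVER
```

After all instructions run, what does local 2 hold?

PUSH 12  → 12
PUSH -29 → 12 -29
DIV      → 0
PUSH 4   → 0 4
SUB      → -4
PUSH 5   → -4 5
SUB      → -9
PUSH 7   → -9 7
POP      → -9
STORE 2  → (empty)
PUSH 11  → 11
STORE 1  → (empty)
PUSH -8  → -8
PUSH 1   → -8 1
ADD      → -7
LOAD 1   → -7 11
SWAP     → 11 -7
OVER     → 11 -7 11

-9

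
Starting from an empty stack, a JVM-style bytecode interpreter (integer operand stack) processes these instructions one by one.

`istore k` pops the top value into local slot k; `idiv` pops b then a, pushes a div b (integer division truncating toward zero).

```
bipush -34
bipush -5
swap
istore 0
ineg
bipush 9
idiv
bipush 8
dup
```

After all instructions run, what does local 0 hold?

-34

bipush -34  -34
bipush -5   -34 -5
swap        -5 -34
istore 0    -5
ineg        5
bipush 9    5 9
idiv        0
bipush 8    0 8
dup         0 8 8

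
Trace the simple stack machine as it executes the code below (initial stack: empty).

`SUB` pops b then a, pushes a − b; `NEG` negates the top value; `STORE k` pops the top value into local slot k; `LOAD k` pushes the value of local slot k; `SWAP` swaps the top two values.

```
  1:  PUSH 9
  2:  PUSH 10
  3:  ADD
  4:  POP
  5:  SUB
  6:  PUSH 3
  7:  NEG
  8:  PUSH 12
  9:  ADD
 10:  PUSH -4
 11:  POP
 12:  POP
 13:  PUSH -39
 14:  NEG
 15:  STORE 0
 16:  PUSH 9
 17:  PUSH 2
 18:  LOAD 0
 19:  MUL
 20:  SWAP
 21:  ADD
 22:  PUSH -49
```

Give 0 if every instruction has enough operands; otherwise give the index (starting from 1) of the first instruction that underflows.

PUSH 9  -> [9]
PUSH 10 -> [9, 10]
ADD     -> [19]
POP     -> []
SUB  — needs 2 operands, stack has 0 → underflow

5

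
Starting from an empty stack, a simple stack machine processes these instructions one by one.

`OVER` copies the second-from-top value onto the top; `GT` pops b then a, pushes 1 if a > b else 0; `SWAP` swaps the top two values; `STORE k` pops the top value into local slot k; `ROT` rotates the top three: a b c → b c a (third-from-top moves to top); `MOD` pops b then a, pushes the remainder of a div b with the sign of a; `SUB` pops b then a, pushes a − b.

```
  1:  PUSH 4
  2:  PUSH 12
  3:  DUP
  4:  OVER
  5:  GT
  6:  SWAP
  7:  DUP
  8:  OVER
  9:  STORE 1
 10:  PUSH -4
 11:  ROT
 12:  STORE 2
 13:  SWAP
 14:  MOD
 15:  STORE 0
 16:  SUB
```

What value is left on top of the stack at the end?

4

PUSH 4  : [4]
PUSH 12 : [4, 12]
DUP     : [4, 12, 12]
OVER    : [4, 12, 12, 12]
GT      : [4, 12, 0]
SWAP    : [4, 0, 12]
DUP     : [4, 0, 12, 12]
OVER    : [4, 0, 12, 12, 12]
STORE 1 : [4, 0, 12, 12]
PUSH -4 : [4, 0, 12, 12, -4]
ROT     : [4, 0, 12, -4, 12]
STORE 2 : [4, 0, 12, -4]
SWAP    : [4, 0, -4, 12]
MOD     : [4, 0, -4]
STORE 0 : [4, 0]
SUB     : [4]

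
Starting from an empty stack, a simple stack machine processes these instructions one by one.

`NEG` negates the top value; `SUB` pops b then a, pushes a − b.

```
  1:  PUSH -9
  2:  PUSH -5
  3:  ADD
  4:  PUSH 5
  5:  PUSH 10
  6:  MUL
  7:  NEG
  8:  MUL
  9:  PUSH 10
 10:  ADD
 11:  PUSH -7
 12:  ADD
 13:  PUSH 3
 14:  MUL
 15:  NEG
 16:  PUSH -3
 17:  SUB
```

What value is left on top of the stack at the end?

-2106

PUSH -9  [-9]
PUSH -5  [-9, -5]
ADD      [-14]
PUSH 5   [-14, 5]
PUSH 10  [-14, 5, 10]
MUL      [-14, 50]
NEG      [-14, -50]
MUL      [700]
PUSH 10  [700, 10]
ADD      [710]
PUSH -7  [710, -7]
ADD      [703]
PUSH 3   [703, 3]
MUL      [2109]
NEG      [-2109]
PUSH -3  [-2109, -3]
SUB      [-2106]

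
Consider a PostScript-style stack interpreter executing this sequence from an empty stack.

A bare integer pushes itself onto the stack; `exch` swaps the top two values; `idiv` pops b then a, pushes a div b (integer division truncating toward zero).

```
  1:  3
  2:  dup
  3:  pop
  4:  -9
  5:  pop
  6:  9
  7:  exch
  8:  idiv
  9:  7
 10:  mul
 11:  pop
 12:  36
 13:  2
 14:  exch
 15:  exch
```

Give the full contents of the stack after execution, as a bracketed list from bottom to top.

[36, 2]

3     3
dup   3 3
pop   3
-9    3 -9
pop   3
9     3 9
exch  9 3
idiv  3
7     3 7
mul   21
pop   (empty)
36    36
2     36 2
exch  2 36
exch  36 2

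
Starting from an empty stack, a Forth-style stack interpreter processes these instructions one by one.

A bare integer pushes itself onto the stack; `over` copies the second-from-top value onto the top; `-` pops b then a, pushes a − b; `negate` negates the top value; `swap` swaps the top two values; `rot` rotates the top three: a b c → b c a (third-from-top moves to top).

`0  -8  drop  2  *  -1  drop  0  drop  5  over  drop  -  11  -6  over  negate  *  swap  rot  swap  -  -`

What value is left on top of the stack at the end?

82

0      : 0
-8     : 0 -8
drop   : 0
2      : 0 2
*      : 0
-1     : 0 -1
drop   : 0
0      : 0 0
drop   : 0
5      : 0 5
over   : 0 5 0
drop   : 0 5
-      : -5
11     : -5 11
-6     : -5 11 -6
over   : -5 11 -6 11
negate : -5 11 -6 -11
*      : -5 11 66
swap   : -5 66 11
rot    : 66 11 -5
swap   : 66 -5 11
-      : 66 -16
-      : 82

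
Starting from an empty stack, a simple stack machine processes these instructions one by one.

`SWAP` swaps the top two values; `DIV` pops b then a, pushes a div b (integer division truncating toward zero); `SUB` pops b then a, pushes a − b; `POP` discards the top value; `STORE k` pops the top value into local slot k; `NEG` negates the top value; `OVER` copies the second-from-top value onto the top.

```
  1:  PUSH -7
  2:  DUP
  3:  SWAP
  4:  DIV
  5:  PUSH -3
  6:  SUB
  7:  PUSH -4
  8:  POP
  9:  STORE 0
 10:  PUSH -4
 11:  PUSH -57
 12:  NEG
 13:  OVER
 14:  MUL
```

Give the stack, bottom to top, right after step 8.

PUSH -7 -> [-7]
DUP     -> [-7, -7]
SWAP    -> [-7, -7]
DIV     -> [1]
PUSH -3 -> [1, -3]
SUB     -> [4]
PUSH -4 -> [4, -4]
POP     -> [4]

[4]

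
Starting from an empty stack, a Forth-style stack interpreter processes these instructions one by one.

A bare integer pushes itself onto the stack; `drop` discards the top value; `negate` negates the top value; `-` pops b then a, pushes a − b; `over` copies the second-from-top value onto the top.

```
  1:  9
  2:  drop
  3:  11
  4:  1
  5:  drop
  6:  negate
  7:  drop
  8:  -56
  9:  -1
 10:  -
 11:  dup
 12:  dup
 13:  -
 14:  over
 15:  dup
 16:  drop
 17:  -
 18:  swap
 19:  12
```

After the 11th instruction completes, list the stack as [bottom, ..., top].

[-55, -55]

9      → [9]
drop   → []
11     → [11]
1      → [11, 1]
drop   → [11]
negate → [-11]
drop   → []
-56    → [-56]
-1     → [-56, -1]
-      → [-55]
dup    → [-55, -55]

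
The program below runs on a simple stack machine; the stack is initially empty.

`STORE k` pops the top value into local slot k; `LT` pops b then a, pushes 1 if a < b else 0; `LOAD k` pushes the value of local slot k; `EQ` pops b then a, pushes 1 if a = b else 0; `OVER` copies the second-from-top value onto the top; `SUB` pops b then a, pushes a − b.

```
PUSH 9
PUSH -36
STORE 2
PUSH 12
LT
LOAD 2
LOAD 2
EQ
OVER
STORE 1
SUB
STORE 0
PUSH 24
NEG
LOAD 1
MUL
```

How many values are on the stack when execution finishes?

1

PUSH 9   -> 9
PUSH -36 -> 9 -36
STORE 2  -> 9
PUSH 12  -> 9 12
LT       -> 1
LOAD 2   -> 1 -36
LOAD 2   -> 1 -36 -36
EQ       -> 1 1
OVER     -> 1 1 1
STORE 1  -> 1 1
SUB      -> 0
STORE 0  -> (empty)
PUSH 24  -> 24
NEG      -> -24
LOAD 1   -> -24 1
MUL      -> -24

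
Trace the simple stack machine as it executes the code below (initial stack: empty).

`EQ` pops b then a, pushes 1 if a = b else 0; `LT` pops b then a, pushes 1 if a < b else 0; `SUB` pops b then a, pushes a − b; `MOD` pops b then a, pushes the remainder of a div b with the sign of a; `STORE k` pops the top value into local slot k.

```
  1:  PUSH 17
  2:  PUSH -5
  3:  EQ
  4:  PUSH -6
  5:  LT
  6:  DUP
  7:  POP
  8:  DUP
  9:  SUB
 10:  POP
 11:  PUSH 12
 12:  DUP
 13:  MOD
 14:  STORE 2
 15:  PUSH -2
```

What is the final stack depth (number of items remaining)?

PUSH 17 : 17
PUSH -5 : 17 -5
EQ      : 0
PUSH -6 : 0 -6
LT      : 0
DUP     : 0 0
POP     : 0
DUP     : 0 0
SUB     : 0
POP     : (empty)
PUSH 12 : 12
DUP     : 12 12
MOD     : 0
STORE 2 : (empty)
PUSH -2 : -2

1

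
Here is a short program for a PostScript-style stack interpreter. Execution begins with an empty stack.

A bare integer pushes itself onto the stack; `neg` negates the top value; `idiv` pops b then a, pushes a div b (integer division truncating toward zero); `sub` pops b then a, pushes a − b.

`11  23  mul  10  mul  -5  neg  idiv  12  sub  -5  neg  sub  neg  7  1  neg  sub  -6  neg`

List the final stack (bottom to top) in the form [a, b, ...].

[-489, 8, 6]

11   -> [11]
23   -> [11, 23]
mul  -> [253]
10   -> [253, 10]
mul  -> [2530]
-5   -> [2530, -5]
neg  -> [2530, 5]
idiv -> [506]
12   -> [506, 12]
sub  -> [494]
-5   -> [494, -5]
neg  -> [494, 5]
sub  -> [489]
neg  -> [-489]
7    -> [-489, 7]
1    -> [-489, 7, 1]
neg  -> [-489, 7, -1]
sub  -> [-489, 8]
-6   -> [-489, 8, -6]
neg  -> [-489, 8, 6]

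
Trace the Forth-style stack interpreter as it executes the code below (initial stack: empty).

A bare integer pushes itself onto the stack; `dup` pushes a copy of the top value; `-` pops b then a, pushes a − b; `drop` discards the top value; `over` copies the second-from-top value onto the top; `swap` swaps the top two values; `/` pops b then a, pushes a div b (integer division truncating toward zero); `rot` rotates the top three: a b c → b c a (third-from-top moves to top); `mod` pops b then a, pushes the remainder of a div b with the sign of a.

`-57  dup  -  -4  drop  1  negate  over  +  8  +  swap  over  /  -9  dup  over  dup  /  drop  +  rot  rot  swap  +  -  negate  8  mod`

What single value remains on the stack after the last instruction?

-57     -57
dup     -57 -57
-       0
-4      0 -4
drop    0
1       0 1
negate  0 -1
over    0 -1 0
+       0 -1
8       0 -1 8
+       0 7
swap    7 0
over    7 0 7
/       7 0
-9      7 0 -9
dup     7 0 -9 -9
over    7 0 -9 -9 -9
dup     7 0 -9 -9 -9 -9
/       7 0 -9 -9 1
drop    7 0 -9 -9
+       7 0 -18
rot     0 -18 7
rot     -18 7 0
swap    -18 0 7
+       -18 7
-       -25
negate  25
8       25 8
mod     1

1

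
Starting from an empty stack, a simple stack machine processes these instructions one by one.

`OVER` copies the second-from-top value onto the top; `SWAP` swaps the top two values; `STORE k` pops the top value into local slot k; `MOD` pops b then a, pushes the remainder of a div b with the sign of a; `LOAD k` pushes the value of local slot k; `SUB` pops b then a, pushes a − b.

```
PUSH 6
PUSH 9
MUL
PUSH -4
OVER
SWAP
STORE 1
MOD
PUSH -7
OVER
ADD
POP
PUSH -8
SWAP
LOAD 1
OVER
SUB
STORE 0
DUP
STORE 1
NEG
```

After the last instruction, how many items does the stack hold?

PUSH 6   [6]
PUSH 9   [6, 9]
MUL      [54]
PUSH -4  [54, -4]
OVER     [54, -4, 54]
SWAP     [54, 54, -4]
STORE 1  [54, 54]
MOD      [0]
PUSH -7  [0, -7]
OVER     [0, -7, 0]
ADD      [0, -7]
POP      [0]
PUSH -8  [0, -8]
SWAP     [-8, 0]
LOAD 1   [-8, 0, -4]
OVER     [-8, 0, -4, 0]
SUB      [-8, 0, -4]
STORE 0  [-8, 0]
DUP      [-8, 0, 0]
STORE 1  [-8, 0]
NEG      [-8, 0]

2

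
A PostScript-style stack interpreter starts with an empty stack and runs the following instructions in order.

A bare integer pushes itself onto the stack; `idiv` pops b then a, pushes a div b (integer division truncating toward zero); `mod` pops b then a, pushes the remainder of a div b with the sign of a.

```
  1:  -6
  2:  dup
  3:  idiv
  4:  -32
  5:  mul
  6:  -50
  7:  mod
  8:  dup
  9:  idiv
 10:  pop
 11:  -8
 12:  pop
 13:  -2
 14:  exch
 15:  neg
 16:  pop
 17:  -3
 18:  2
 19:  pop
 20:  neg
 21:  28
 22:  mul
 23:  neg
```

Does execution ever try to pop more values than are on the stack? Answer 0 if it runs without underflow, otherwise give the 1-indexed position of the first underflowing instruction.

14

-6   : -6
dup  : -6 -6
idiv : 1
-32  : 1 -32
mul  : -32
-50  : -32 -50
mod  : -32
dup  : -32 -32
idiv : 1
pop  : (empty)
-8   : -8
pop  : (empty)
-2   : -2
exch  — needs 2 operands, stack has 1 → underflow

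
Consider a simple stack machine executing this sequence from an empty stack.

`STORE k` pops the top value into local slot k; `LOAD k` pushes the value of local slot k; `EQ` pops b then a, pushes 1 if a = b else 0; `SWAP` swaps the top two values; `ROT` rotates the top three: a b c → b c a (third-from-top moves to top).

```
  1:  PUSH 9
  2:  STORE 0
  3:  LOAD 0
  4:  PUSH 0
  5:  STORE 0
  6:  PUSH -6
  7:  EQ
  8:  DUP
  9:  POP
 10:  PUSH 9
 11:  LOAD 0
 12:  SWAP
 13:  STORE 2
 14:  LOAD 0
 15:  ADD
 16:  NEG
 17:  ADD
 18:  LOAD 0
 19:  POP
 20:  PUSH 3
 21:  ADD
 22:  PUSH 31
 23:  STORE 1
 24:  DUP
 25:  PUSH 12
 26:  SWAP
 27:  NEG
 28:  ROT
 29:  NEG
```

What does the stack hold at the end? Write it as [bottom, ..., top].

[12, -3, -3]

PUSH 9  -> [9]
STORE 0 -> []
LOAD 0  -> [9]
PUSH 0  -> [9, 0]
STORE 0 -> [9]
PUSH -6 -> [9, -6]
EQ      -> [0]
DUP     -> [0, 0]
POP     -> [0]
PUSH 9  -> [0, 9]
LOAD 0  -> [0, 9, 0]
SWAP    -> [0, 0, 9]
STORE 2 -> [0, 0]
LOAD 0  -> [0, 0, 0]
ADD     -> [0, 0]
NEG     -> [0, 0]
ADD     -> [0]
LOAD 0  -> [0, 0]
POP     -> [0]
PUSH 3  -> [0, 3]
ADD     -> [3]
PUSH 31 -> [3, 31]
STORE 1 -> [3]
DUP     -> [3, 3]
PUSH 12 -> [3, 3, 12]
SWAP    -> [3, 12, 3]
NEG     -> [3, 12, -3]
ROT     -> [12, -3, 3]
NEG     -> [12, -3, -3]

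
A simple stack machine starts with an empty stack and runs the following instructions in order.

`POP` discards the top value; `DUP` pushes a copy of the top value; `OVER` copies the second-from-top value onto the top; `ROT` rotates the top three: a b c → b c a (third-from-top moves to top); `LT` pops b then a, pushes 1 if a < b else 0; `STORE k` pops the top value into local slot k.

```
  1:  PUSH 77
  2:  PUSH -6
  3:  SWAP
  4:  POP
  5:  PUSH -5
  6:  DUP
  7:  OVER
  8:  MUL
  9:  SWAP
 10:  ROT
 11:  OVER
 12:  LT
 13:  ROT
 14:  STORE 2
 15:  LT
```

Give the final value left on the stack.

PUSH 77 : [77]
PUSH -6 : [77, -6]
SWAP    : [-6, 77]
POP     : [-6]
PUSH -5 : [-6, -5]
DUP     : [-6, -5, -5]
OVER    : [-6, -5, -5, -5]
MUL     : [-6, -5, 25]
SWAP    : [-6, 25, -5]
ROT     : [25, -5, -6]
OVER    : [25, -5, -6, -5]
LT      : [25, -5, 1]
ROT     : [-5, 1, 25]
STORE 2 : [-5, 1]
LT      : [1]

1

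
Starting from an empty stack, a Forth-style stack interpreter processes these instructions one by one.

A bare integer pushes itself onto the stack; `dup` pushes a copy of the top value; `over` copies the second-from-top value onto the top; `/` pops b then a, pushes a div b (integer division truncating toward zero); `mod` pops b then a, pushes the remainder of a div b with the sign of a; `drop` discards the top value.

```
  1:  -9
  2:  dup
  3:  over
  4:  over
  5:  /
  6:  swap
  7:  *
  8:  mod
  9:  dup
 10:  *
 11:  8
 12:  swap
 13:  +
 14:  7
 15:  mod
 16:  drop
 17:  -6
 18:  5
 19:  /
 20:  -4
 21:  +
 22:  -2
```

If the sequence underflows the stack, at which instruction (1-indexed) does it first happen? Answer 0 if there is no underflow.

0

-9   -> [-9]
dup  -> [-9, -9]
over -> [-9, -9, -9]
over -> [-9, -9, -9, -9]
/    -> [-9, -9, 1]
swap -> [-9, 1, -9]
*    -> [-9, -9]
mod  -> [0]
dup  -> [0, 0]
*    -> [0]
8    -> [0, 8]
swap -> [8, 0]
+    -> [8]
7    -> [8, 7]
mod  -> [1]
drop -> []
-6   -> [-6]
5    -> [-6, 5]
/    -> [-1]
-4   -> [-1, -4]
+    -> [-5]
-2   -> [-5, -2]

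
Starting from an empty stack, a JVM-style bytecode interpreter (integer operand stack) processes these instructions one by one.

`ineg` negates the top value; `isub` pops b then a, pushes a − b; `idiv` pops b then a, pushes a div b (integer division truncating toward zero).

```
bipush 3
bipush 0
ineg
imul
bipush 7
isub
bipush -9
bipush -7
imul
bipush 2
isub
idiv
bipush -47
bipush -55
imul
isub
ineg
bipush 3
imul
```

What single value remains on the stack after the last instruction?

7755

bipush 3   : 3
bipush 0   : 3 0
ineg       : 3 0
imul       : 0
bipush 7   : 0 7
isub       : -7
bipush -9  : -7 -9
bipush -7  : -7 -9 -7
imul       : -7 63
bipush 2   : -7 63 2
isub       : -7 61
idiv       : 0
bipush -47 : 0 -47
bipush -55 : 0 -47 -55
imul       : 0 2585
isub       : -2585
ineg       : 2585
bipush 3   : 2585 3
imul       : 7755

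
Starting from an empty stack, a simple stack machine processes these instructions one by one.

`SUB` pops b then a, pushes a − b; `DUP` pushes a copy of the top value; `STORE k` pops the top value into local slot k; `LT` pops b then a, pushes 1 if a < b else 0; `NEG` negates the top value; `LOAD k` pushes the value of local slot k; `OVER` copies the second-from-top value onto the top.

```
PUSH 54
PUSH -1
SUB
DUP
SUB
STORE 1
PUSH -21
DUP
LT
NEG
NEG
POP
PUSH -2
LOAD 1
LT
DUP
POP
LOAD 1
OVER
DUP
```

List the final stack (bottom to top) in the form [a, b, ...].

PUSH 54  : 54
PUSH -1  : 54 -1
SUB      : 55
DUP      : 55 55
SUB      : 0
STORE 1  : (empty)
PUSH -21 : -21
DUP      : -21 -21
LT       : 0
NEG      : 0
NEG      : 0
POP      : (empty)
PUSH -2  : -2
LOAD 1   : -2 0
LT       : 1
DUP      : 1 1
POP      : 1
LOAD 1   : 1 0
OVER     : 1 0 1
DUP      : 1 0 1 1

[1, 0, 1, 1]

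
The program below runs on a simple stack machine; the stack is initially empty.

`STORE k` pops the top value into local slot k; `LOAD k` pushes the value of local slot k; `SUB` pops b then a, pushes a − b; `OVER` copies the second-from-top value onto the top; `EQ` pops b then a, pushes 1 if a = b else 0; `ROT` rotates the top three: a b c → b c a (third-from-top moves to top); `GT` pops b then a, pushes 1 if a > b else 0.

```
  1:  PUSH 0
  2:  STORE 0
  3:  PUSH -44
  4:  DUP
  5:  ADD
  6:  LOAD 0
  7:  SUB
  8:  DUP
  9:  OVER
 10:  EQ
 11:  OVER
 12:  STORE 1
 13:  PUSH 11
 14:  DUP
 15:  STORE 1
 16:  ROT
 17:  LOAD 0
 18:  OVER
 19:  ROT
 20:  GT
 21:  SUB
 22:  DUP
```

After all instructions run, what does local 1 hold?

11

PUSH 0   -> [0]
STORE 0  -> []
PUSH -44 -> [-44]
DUP      -> [-44, -44]
ADD      -> [-88]
LOAD 0   -> [-88, 0]
SUB      -> [-88]
DUP      -> [-88, -88]
OVER     -> [-88, -88, -88]
EQ       -> [-88, 1]
OVER     -> [-88, 1, -88]
STORE 1  -> [-88, 1]
PUSH 11  -> [-88, 1, 11]
DUP      -> [-88, 1, 11, 11]
STORE 1  -> [-88, 1, 11]
ROT      -> [1, 11, -88]
LOAD 0   -> [1, 11, -88, 0]
OVER     -> [1, 11, -88, 0, -88]
ROT      -> [1, 11, 0, -88, -88]
GT       -> [1, 11, 0, 0]
SUB      -> [1, 11, 0]
DUP      -> [1, 11, 0, 0]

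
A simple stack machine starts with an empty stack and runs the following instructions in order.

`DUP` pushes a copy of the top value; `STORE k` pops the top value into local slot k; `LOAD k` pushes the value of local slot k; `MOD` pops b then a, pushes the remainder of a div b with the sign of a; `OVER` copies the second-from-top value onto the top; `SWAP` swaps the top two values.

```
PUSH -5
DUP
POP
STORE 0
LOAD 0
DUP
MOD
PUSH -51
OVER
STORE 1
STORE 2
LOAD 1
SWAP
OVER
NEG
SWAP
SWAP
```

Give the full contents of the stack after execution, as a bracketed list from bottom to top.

[0, 0, 0]

PUSH -5   [-5]
DUP       [-5, -5]
POP       [-5]
STORE 0   []
LOAD 0    [-5]
DUP       [-5, -5]
MOD       [0]
PUSH -51  [0, -51]
OVER      [0, -51, 0]
STORE 1   [0, -51]
STORE 2   [0]
LOAD 1    [0, 0]
SWAP      [0, 0]
OVER      [0, 0, 0]
NEG       [0, 0, 0]
SWAP      [0, 0, 0]
SWAP      [0, 0, 0]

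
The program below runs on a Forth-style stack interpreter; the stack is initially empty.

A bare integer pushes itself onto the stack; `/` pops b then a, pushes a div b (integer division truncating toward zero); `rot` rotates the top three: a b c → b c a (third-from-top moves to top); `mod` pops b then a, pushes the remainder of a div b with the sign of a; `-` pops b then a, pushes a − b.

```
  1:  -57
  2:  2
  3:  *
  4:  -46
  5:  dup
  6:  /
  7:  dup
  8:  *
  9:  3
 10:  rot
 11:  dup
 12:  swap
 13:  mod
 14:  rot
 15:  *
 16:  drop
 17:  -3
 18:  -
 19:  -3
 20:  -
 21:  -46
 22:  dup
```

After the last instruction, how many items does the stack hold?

-57  : [-57]
2    : [-57, 2]
*    : [-114]
-46  : [-114, -46]
dup  : [-114, -46, -46]
/    : [-114, 1]
dup  : [-114, 1, 1]
*    : [-114, 1]
3    : [-114, 1, 3]
rot  : [1, 3, -114]
dup  : [1, 3, -114, -114]
swap : [1, 3, -114, -114]
mod  : [1, 3, 0]
rot  : [3, 0, 1]
*    : [3, 0]
drop : [3]
-3   : [3, -3]
-    : [6]
-3   : [6, -3]
-    : [9]
-46  : [9, -46]
dup  : [9, -46, -46]

3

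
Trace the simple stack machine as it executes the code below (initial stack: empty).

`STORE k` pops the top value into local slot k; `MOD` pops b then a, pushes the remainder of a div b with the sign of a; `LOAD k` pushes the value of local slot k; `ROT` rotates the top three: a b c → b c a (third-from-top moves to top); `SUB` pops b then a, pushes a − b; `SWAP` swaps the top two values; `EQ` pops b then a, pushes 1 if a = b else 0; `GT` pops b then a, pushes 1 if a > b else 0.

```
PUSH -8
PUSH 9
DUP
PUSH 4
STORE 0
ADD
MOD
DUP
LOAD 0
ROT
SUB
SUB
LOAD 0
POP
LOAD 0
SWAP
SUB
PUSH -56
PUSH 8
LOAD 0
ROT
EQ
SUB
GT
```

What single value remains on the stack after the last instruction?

1

PUSH -8  → [-8]
PUSH 9   → [-8, 9]
DUP      → [-8, 9, 9]
PUSH 4   → [-8, 9, 9, 4]
STORE 0  → [-8, 9, 9]
ADD      → [-8, 18]
MOD      → [-8]
DUP      → [-8, -8]
LOAD 0   → [-8, -8, 4]
ROT      → [-8, 4, -8]
SUB      → [-8, 12]
SUB      → [-20]
LOAD 0   → [-20, 4]
POP      → [-20]
LOAD 0   → [-20, 4]
SWAP     → [4, -20]
SUB      → [24]
PUSH -56 → [24, -56]
PUSH 8   → [24, -56, 8]
LOAD 0   → [24, -56, 8, 4]
ROT      → [24, 8, 4, -56]
EQ       → [24, 8, 0]
SUB      → [24, 8]
GT       → [1]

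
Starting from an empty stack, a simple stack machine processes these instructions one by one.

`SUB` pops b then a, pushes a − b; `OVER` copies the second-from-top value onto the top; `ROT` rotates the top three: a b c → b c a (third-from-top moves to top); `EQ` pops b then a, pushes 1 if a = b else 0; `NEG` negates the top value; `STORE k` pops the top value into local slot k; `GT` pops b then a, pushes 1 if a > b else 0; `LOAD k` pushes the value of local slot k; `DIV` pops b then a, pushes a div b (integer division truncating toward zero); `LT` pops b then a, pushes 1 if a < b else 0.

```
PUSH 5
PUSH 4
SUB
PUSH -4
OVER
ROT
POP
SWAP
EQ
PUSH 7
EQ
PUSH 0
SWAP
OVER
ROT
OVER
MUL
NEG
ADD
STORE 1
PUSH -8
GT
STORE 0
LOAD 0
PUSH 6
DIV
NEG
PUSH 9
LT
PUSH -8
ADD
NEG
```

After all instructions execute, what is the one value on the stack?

7

PUSH 5   [5]
PUSH 4   [5, 4]
SUB      [1]
PUSH -4  [1, -4]
OVER     [1, -4, 1]
ROT      [-4, 1, 1]
POP      [-4, 1]
SWAP     [1, -4]
EQ       [0]
PUSH 7   [0, 7]
EQ       [0]
PUSH 0   [0, 0]
SWAP     [0, 0]
OVER     [0, 0, 0]
ROT      [0, 0, 0]
OVER     [0, 0, 0, 0]
MUL      [0, 0, 0]
NEG      [0, 0, 0]
ADD      [0, 0]
STORE 1  [0]
PUSH -8  [0, -8]
GT       [1]
STORE 0  []
LOAD 0   [1]
PUSH 6   [1, 6]
DIV      [0]
NEG      [0]
PUSH 9   [0, 9]
LT       [1]
PUSH -8  [1, -8]
ADD      [-7]
NEG      [7]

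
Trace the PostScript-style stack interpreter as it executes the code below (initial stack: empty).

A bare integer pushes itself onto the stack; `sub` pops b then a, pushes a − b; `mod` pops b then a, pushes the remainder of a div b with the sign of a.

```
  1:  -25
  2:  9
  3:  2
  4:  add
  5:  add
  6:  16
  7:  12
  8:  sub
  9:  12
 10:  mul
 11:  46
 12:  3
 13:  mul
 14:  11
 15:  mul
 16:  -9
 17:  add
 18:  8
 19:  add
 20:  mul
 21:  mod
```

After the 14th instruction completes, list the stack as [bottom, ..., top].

-25  -25
9    -25 9
2    -25 9 2
add  -25 11
add  -14
16   -14 16
12   -14 16 12
sub  -14 4
12   -14 4 12
mul  -14 48
46   -14 48 46
3    -14 48 46 3
mul  -14 48 138
11   -14 48 138 11

[-14, 48, 138, 11]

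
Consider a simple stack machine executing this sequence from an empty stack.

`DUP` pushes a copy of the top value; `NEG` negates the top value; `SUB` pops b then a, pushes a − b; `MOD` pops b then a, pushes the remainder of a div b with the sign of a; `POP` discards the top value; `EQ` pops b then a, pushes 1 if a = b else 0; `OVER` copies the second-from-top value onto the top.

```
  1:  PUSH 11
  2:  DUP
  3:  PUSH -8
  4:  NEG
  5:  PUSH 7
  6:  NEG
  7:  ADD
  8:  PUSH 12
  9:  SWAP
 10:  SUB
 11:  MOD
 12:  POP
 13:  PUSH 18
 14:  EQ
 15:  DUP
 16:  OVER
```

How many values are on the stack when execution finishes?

PUSH 11 : [11]
DUP     : [11, 11]
PUSH -8 : [11, 11, -8]
NEG     : [11, 11, 8]
PUSH 7  : [11, 11, 8, 7]
NEG     : [11, 11, 8, -7]
ADD     : [11, 11, 1]
PUSH 12 : [11, 11, 1, 12]
SWAP    : [11, 11, 12, 1]
SUB     : [11, 11, 11]
MOD     : [11, 0]
POP     : [11]
PUSH 18 : [11, 18]
EQ      : [0]
DUP     : [0, 0]
OVER    : [0, 0, 0]

3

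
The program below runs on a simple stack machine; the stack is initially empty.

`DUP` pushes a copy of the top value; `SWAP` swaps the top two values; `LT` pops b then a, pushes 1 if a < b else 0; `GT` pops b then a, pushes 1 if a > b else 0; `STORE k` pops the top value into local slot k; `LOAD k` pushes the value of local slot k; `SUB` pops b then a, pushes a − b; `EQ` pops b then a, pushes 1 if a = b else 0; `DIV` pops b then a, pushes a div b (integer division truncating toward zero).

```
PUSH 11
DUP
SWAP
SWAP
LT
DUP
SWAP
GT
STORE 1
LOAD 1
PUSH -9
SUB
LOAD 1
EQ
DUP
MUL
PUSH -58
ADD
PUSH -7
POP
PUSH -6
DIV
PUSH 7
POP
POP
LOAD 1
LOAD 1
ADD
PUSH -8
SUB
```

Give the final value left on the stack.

PUSH 11   [11]
DUP       [11, 11]
SWAP      [11, 11]
SWAP      [11, 11]
LT        [0]
DUP       [0, 0]
SWAP      [0, 0]
GT        [0]
STORE 1   []
LOAD 1    [0]
PUSH -9   [0, -9]
SUB       [9]
LOAD 1    [9, 0]
EQ        [0]
DUP       [0, 0]
MUL       [0]
PUSH -58  [0, -58]
ADD       [-58]
PUSH -7   [-58, -7]
POP       [-58]
PUSH -6   [-58, -6]
DIV       [9]
PUSH 7    [9, 7]
POP       [9]
POP       []
LOAD 1    [0]
LOAD 1    [0, 0]
ADD       [0]
PUSH -8   [0, -8]
SUB       [8]

8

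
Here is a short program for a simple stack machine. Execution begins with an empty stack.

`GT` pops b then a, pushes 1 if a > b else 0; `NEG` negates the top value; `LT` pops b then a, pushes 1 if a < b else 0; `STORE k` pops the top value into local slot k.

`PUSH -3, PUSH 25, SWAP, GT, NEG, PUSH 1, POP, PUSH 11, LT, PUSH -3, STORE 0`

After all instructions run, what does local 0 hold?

PUSH -3 -> -3
PUSH 25 -> -3 25
SWAP    -> 25 -3
GT      -> 1
NEG     -> -1
PUSH 1  -> -1 1
POP     -> -1
PUSH 11 -> -1 11
LT      -> 1
PUSH -3 -> 1 -3
STORE 0 -> 1

-3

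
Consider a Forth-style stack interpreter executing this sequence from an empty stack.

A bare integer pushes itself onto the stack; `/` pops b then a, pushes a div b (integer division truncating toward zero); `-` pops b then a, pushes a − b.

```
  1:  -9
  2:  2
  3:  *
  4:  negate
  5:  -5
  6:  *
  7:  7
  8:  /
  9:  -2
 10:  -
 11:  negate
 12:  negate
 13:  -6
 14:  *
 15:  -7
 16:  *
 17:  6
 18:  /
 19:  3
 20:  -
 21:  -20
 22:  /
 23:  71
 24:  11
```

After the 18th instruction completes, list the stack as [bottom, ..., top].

[-70]

-9     -> [-9]
2      -> [-9, 2]
*      -> [-18]
negate -> [18]
-5     -> [18, -5]
*      -> [-90]
7      -> [-90, 7]
/      -> [-12]
-2     -> [-12, -2]
-      -> [-10]
negate -> [10]
negate -> [-10]
-6     -> [-10, -6]
*      -> [60]
-7     -> [60, -7]
*      -> [-420]
6      -> [-420, 6]
/      -> [-70]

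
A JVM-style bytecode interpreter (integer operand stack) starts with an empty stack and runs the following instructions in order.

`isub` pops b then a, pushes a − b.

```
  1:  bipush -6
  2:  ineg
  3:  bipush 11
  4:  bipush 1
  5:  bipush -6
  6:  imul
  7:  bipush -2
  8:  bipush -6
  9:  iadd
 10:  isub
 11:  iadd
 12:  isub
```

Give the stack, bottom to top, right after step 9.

bipush -6 -> [-6]
ineg      -> [6]
bipush 11 -> [6, 11]
bipush 1  -> [6, 11, 1]
bipush -6 -> [6, 11, 1, -6]
imul      -> [6, 11, -6]
bipush -2 -> [6, 11, -6, -2]
bipush -6 -> [6, 11, -6, -2, -6]
iadd      -> [6, 11, -6, -8]

[6, 11, -6, -8]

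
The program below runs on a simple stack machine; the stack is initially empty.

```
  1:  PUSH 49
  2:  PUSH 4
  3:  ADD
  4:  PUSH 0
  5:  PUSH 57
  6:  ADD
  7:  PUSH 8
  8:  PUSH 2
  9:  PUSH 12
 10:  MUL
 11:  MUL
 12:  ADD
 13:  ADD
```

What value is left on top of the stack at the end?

302

PUSH 49 → 49
PUSH 4  → 49 4
ADD     → 53
PUSH 0  → 53 0
PUSH 57 → 53 0 57
ADD     → 53 57
PUSH 8  → 53 57 8
PUSH 2  → 53 57 8 2
PUSH 12 → 53 57 8 2 12
MUL     → 53 57 8 24
MUL     → 53 57 192
ADD     → 53 249
ADD     → 302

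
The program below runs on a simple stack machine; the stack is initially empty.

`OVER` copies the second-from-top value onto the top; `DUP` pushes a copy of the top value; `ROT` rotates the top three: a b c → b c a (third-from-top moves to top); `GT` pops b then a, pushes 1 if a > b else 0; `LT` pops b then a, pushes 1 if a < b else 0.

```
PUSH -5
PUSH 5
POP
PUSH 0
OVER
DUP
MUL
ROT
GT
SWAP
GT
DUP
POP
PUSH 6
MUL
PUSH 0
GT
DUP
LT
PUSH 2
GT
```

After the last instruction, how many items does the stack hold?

PUSH -5 : [-5]
PUSH 5  : [-5, 5]
POP     : [-5]
PUSH 0  : [-5, 0]
OVER    : [-5, 0, -5]
DUP     : [-5, 0, -5, -5]
MUL     : [-5, 0, 25]
ROT     : [0, 25, -5]
GT      : [0, 1]
SWAP    : [1, 0]
GT      : [1]
DUP     : [1, 1]
POP     : [1]
PUSH 6  : [1, 6]
MUL     : [6]
PUSH 0  : [6, 0]
GT      : [1]
DUP     : [1, 1]
LT      : [0]
PUSH 2  : [0, 2]
GT      : [0]

1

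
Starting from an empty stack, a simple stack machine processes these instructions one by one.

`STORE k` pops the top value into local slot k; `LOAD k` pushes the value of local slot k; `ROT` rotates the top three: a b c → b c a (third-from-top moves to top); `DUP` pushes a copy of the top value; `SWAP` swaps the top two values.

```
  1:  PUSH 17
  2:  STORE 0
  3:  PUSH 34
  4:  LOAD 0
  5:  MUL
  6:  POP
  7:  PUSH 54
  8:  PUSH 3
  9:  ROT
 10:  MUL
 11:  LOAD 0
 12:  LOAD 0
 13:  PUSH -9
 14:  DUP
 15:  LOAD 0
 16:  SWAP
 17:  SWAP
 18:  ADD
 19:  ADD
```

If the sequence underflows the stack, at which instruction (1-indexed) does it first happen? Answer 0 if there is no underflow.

PUSH 17 → 17
STORE 0 → (empty)
PUSH 34 → 34
LOAD 0  → 34 17
MUL     → 578
POP     → (empty)
PUSH 54 → 54
PUSH 3  → 54 3
ROT  — needs 3 operands, stack has 2 → underflow

9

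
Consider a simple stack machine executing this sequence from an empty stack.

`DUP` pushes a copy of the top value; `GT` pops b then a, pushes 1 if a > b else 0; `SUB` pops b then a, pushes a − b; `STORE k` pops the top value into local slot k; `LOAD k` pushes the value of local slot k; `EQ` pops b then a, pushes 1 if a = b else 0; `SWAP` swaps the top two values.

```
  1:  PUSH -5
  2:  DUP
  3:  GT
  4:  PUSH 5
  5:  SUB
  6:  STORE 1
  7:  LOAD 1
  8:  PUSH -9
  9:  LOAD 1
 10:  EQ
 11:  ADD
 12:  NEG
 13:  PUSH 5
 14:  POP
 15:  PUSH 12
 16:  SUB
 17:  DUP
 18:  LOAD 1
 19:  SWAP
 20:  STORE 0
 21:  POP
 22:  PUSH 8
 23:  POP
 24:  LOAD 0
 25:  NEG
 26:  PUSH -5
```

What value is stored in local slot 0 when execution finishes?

PUSH -5  -5
DUP      -5 -5
GT       0
PUSH 5   0 5
SUB      -5
STORE 1  (empty)
LOAD 1   -5
PUSH -9  -5 -9
LOAD 1   -5 -9 -5
EQ       -5 0
ADD      -5
NEG      5
PUSH 5   5 5
POP      5
PUSH 12  5 12
SUB      -7
DUP      -7 -7
LOAD 1   -7 -7 -5
SWAP     -7 -5 -7
STORE 0  -7 -5
POP      -7
PUSH 8   -7 8
POP      -7
LOAD 0   -7 -7
NEG      -7 7
PUSH -5  -7 7 -5

-7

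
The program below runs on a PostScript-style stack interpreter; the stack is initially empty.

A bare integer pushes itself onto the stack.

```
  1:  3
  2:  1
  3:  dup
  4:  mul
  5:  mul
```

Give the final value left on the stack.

3    3
1    3 1
dup  3 1 1
mul  3 1
mul  3

3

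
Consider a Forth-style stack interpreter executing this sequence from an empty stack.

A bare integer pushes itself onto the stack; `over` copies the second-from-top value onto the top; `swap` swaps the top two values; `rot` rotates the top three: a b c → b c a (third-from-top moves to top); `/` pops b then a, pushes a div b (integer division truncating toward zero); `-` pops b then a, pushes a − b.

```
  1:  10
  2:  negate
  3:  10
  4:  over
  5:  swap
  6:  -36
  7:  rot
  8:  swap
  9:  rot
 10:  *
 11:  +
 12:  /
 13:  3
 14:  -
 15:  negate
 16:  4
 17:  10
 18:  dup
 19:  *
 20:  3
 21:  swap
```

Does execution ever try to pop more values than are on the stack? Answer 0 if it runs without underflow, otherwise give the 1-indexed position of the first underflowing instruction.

10     -> [10]
negate -> [-10]
10     -> [-10, 10]
over   -> [-10, 10, -10]
swap   -> [-10, -10, 10]
-36    -> [-10, -10, 10, -36]
rot    -> [-10, 10, -36, -10]
swap   -> [-10, 10, -10, -36]
rot    -> [-10, -10, -36, 10]
*      -> [-10, -10, -360]
+      -> [-10, -370]
/      -> [0]
3      -> [0, 3]
-      -> [-3]
negate -> [3]
4      -> [3, 4]
10     -> [3, 4, 10]
dup    -> [3, 4, 10, 10]
*      -> [3, 4, 100]
3      -> [3, 4, 100, 3]
swap   -> [3, 4, 3, 100]

0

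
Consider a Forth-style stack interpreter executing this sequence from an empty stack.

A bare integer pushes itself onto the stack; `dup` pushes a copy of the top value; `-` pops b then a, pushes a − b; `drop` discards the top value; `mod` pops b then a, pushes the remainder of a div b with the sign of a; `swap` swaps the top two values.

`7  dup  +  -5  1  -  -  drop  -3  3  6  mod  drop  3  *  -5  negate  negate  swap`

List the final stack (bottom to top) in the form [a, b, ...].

7      → 7
dup    → 7 7
+      → 14
-5     → 14 -5
1      → 14 -5 1
-      → 14 -6
-      → 20
drop   → (empty)
-3     → -3
3      → -3 3
6      → -3 3 6
mod    → -3 3
drop   → -3
3      → -3 3
*      → -9
-5     → -9 -5
negate → -9 5
negate → -9 -5
swap   → -5 -9

[-5, -9]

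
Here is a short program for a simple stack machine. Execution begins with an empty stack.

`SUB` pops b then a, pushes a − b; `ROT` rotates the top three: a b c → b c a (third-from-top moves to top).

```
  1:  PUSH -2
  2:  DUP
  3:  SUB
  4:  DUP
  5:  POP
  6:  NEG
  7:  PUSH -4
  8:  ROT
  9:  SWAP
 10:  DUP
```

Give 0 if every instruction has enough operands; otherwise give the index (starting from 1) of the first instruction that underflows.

8

PUSH -2 : -2
DUP     : -2 -2
SUB     : 0
DUP     : 0 0
POP     : 0
NEG     : 0
PUSH -4 : 0 -4
ROT  — needs 3 operands, stack has 2 → underflow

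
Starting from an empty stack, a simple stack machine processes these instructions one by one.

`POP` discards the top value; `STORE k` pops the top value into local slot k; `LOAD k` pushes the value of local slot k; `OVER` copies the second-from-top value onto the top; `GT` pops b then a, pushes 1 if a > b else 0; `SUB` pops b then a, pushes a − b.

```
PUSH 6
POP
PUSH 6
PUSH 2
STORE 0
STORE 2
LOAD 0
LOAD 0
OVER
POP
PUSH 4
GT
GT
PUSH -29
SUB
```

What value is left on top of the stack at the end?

PUSH 6   : 6
POP      : (empty)
PUSH 6   : 6
PUSH 2   : 6 2
STORE 0  : 6
STORE 2  : (empty)
LOAD 0   : 2
LOAD 0   : 2 2
OVER     : 2 2 2
POP      : 2 2
PUSH 4   : 2 2 4
GT       : 2 0
GT       : 1
PUSH -29 : 1 -29
SUB      : 30

30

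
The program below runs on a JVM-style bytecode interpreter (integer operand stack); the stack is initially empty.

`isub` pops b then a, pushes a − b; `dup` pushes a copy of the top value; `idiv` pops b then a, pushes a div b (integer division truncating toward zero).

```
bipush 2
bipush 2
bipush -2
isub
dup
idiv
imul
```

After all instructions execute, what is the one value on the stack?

bipush 2  -> [2]
bipush 2  -> [2, 2]
bipush -2 -> [2, 2, -2]
isub      -> [2, 4]
dup       -> [2, 4, 4]
idiv      -> [2, 1]
imul      -> [2]

2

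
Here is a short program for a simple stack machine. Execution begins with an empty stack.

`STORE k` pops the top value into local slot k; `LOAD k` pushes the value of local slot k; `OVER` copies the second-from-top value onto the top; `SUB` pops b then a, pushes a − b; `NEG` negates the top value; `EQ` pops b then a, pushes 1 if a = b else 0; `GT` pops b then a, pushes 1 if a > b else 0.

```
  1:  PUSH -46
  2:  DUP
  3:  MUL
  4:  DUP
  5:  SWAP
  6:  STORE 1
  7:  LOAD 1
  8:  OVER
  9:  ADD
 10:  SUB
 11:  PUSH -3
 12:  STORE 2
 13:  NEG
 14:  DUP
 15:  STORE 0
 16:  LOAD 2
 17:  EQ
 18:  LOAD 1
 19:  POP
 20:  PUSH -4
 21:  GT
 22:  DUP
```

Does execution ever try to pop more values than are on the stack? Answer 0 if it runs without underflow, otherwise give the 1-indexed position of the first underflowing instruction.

PUSH -46 -> [-46]
DUP      -> [-46, -46]
MUL      -> [2116]
DUP      -> [2116, 2116]
SWAP     -> [2116, 2116]
STORE 1  -> [2116]
LOAD 1   -> [2116, 2116]
OVER     -> [2116, 2116, 2116]
ADD      -> [2116, 4232]
SUB      -> [-2116]
PUSH -3  -> [-2116, -3]
STORE 2  -> [-2116]
NEG      -> [2116]
DUP      -> [2116, 2116]
STORE 0  -> [2116]
LOAD 2   -> [2116, -3]
EQ       -> [0]
LOAD 1   -> [0, 2116]
POP      -> [0]
PUSH -4  -> [0, -4]
GT       -> [1]
DUP      -> [1, 1]

0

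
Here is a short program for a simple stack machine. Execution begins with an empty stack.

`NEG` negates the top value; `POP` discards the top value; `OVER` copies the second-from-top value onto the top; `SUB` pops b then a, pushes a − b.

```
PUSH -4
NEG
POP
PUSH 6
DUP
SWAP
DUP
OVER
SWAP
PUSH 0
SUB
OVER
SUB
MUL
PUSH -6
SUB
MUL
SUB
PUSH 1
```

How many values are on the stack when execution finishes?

PUSH -4 → [-4]
NEG     → [4]
POP     → []
PUSH 6  → [6]
DUP     → [6, 6]
SWAP    → [6, 6]
DUP     → [6, 6, 6]
OVER    → [6, 6, 6, 6]
SWAP    → [6, 6, 6, 6]
PUSH 0  → [6, 6, 6, 6, 0]
SUB     → [6, 6, 6, 6]
OVER    → [6, 6, 6, 6, 6]
SUB     → [6, 6, 6, 0]
MUL     → [6, 6, 0]
PUSH -6 → [6, 6, 0, -6]
SUB     → [6, 6, 6]
MUL     → [6, 36]
SUB     → [-30]
PUSH 1  → [-30, 1]

2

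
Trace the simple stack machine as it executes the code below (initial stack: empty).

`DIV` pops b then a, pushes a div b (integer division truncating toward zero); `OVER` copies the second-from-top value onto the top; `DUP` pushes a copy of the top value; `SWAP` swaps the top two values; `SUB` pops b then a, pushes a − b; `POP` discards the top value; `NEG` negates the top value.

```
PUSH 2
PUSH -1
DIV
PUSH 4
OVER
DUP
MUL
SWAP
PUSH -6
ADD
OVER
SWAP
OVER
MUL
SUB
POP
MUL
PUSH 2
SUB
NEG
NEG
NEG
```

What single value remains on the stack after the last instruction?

PUSH 2  → 2
PUSH -1 → 2 -1
DIV     → -2
PUSH 4  → -2 4
OVER    → -2 4 -2
DUP     → -2 4 -2 -2
MUL     → -2 4 4
SWAP    → -2 4 4
PUSH -6 → -2 4 4 -6
ADD     → -2 4 -2
OVER    → -2 4 -2 4
SWAP    → -2 4 4 -2
OVER    → -2 4 4 -2 4
MUL     → -2 4 4 -8
SUB     → -2 4 12
POP     → -2 4
MUL     → -8
PUSH 2  → -8 2
SUB     → -10
NEG     → 10
NEG     → -10
NEG     → 10

10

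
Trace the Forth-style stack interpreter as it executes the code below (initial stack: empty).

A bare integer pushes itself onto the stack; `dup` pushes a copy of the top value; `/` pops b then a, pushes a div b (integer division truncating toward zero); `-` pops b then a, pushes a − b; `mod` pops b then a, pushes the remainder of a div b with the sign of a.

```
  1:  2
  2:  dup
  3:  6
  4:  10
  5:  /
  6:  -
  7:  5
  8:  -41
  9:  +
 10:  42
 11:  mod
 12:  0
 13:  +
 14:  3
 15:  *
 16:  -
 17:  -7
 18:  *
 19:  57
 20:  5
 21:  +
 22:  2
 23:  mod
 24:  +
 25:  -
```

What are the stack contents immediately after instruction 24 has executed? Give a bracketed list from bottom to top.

[2, -770]

2   -> [2]
dup -> [2, 2]
6   -> [2, 2, 6]
10  -> [2, 2, 6, 10]
/   -> [2, 2, 0]
-   -> [2, 2]
5   -> [2, 2, 5]
-41 -> [2, 2, 5, -41]
+   -> [2, 2, -36]
42  -> [2, 2, -36, 42]
mod -> [2, 2, -36]
0   -> [2, 2, -36, 0]
+   -> [2, 2, -36]
3   -> [2, 2, -36, 3]
*   -> [2, 2, -108]
-   -> [2, 110]
-7  -> [2, 110, -7]
*   -> [2, -770]
57  -> [2, -770, 57]
5   -> [2, -770, 57, 5]
+   -> [2, -770, 62]
2   -> [2, -770, 62, 2]
mod -> [2, -770, 0]
+   -> [2, -770]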